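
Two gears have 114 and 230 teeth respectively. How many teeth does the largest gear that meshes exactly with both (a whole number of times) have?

2

114 = 2 · 3 · 19
230 = 2 · 5 · 23
Common: 2 = 2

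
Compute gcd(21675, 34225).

25

21675 = 3 · 5² · 17²
34225 = 5² · 37²
Common: 5² = 25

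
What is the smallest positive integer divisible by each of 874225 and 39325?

11364925

gcd first: 874225 = 22·39325 + 9075; 39325 = 4·9075 + 3025; 9075 = 3·3025 + 0 → gcd = 3025
lcm = 874225·39325/gcd = 34378898125/3025 = 11364925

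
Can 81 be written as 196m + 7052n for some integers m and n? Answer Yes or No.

gcd(196, 7052): 7052 = 35·196 + 192; 196 = 1·192 + 4; 192 = 48·4 + 0 → 4
4 does not divide 81, so a solution does not exist.

No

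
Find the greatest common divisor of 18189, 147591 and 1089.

9

18189 = 3² · 43 · 47; 147591 = 3² · 23² · 31; 1089 = 3² · 11²
gcd takes min exponent of each prime: 3² = 9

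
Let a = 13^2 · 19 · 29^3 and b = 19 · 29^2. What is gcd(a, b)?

15979

min exponent per shared prime: 19 · 29^2 = 15979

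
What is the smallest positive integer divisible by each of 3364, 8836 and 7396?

lcm(3364, 8836) = 3364·8836/gcd = 29724304/4 = 7431076
lcm(7431076, 7396) = 7431076·7396/gcd = 54960238096/4 = 13740059524

13740059524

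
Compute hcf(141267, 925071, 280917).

147

gcd(141267, 925071): 925071 = 6·141267 + 77469; 141267 = 1·77469 + 63798; 77469 = 1·63798 + 13671; 63798 = 4·13671 + 9114; 13671 = 1·9114 + 4557; 9114 = 2·4557 + 0 → 4557
gcd(4557, 280917): 280917 = 61·4557 + 2940; 4557 = 1·2940 + 1617; 2940 = 1·1617 + 1323; 1617 = 1·1323 + 294; 1323 = 4·294 + 147; 294 = 2·147 + 0 → 147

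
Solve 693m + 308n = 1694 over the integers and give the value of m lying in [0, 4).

2

Reduce mod 308: 693m ≡ 1694 (mod 308). With g = gcd(693, 308) = 77 dividing 1694, divide through: 9m ≡ 22 (mod 4).
Since gcd(9, 4) = 1, m ≡ 22·(9)⁻¹ ≡ 2 (mod 4). Smallest non-negative: 2.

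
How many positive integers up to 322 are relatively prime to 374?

138

Prime factors of 374: 2, 11, 17. Count integers ≤ 322 divisible by none of them.
By inclusion–exclusion: 322 − ⌊322/2⌋ − ⌊322/11⌋ − ⌊322/17⌋ + ⌊322/22⌋ + ⌊322/34⌋ + ⌊322/187⌋ − ⌊322/374⌋ = 138.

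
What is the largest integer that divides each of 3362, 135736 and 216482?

2

gcd(3362, 135736): 135736 = 40·3362 + 1256; 3362 = 2·1256 + 850; 1256 = 1·850 + 406; 850 = 2·406 + 38; 406 = 10·38 + 26; 38 = 1·26 + 12; 26 = 2·12 + 2; 12 = 6·2 + 0 → 2
gcd(2, 216482): 216482 = 108241·2 + 0 → 2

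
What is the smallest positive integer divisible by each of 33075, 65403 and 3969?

lcm(33075, 65403) = 33075·65403/gcd = 2163204225/9 = 240356025
lcm(240356025, 3969) = 240356025·3969/gcd = 953973063225/1323 = 721068075

721068075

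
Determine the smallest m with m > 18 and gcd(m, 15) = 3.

Multiples of 3 above 18: 3·7, 3·8, … . Need the cofactor coprime to 15/3 = 5.
Checking s = 7, 8, … the first with gcd(s, 5) = 1 is s = 7, giving 21.

21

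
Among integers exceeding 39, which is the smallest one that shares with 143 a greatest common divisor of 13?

52

gcd(x, 143) = 13 forces 13 | x; write x = 13s. Then gcd(13s, 13·11) = 13·gcd(s, 11), so need gcd(s, 11) = 1.
13s > 39 gives s ≥ 4. The least s ≥ 4 coprime to 11 is 4, so x = 13·4 = 52.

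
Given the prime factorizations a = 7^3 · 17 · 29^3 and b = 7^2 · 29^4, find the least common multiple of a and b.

4124155511

max exponent per prime: 7^3 · 17 · 29^4 = 4124155511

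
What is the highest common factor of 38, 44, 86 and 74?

2

38 = 2 · 19; 44 = 2² · 11; 86 = 2 · 43; 74 = 2 · 37
gcd takes min exponent of each prime: 2 = 2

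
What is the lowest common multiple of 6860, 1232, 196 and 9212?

14186480

6860 = 2² · 5 · 7³; 1232 = 2⁴ · 7 · 11; 196 = 2² · 7²; 9212 = 2² · 7² · 47
lcm takes max exponent of each prime: 2⁴ · 5 · 7³ · 11 · 47 = 14186480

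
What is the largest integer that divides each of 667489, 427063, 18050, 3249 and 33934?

361

gcd(667489, 427063): 667489 = 1·427063 + 240426; 427063 = 1·240426 + 186637; 240426 = 1·186637 + 53789; 186637 = 3·53789 + 25270; 53789 = 2·25270 + 3249; 25270 = 7·3249 + 2527; 3249 = 1·2527 + 722; 2527 = 3·722 + 361; 722 = 2·361 + 0 → 361
gcd(361, 18050): 18050 = 50·361 + 0 → 361
gcd(361, 3249): 3249 = 9·361 + 0 → 361
gcd(361, 33934): 33934 = 94·361 + 0 → 361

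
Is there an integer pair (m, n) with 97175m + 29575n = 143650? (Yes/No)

By Bézout, 97175m + 29575n = 143650 has integer solutions iff gcd(97175, 29575) | 143650.
Euclid: 97175 = 3·29575 + 8450; 29575 = 3·8450 + 4225; 8450 = 2·4225 + 0. gcd = 4225; 143650 mod 4225 = 0. Yes.

Yes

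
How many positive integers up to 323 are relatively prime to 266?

Prime factors of 266: 2, 7, 19. Count integers ≤ 323 divisible by none of them.
By inclusion–exclusion: 323 − ⌊323/2⌋ − ⌊323/7⌋ − ⌊323/19⌋ + ⌊323/14⌋ + ⌊323/38⌋ + ⌊323/133⌋ − ⌊323/266⌋ = 131.

131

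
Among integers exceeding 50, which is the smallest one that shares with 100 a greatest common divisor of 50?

150

100 = 50·2. Any k with gcd(k, 100) = 50 is a multiple of 50, say 50s, with s coprime to 2.
Need s > 50/50, so s ≥ 2. First s ≥ 2 with gcd(s, 2) = 1 is s = 3. Thus k = 50·3 = 150.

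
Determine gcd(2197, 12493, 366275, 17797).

13

2197 = 13³; 12493 = 13 · 31²; 366275 = 5² · 7² · 13 · 23; 17797 = 13 · 37²
gcd takes min exponent of each prime: 13 = 13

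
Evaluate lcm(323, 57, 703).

35853

323 = 17 · 19; 57 = 3 · 19; 703 = 19 · 37
lcm takes max exponent of each prime: 3 · 17 · 19 · 37 = 35853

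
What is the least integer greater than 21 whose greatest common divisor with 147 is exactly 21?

Multiples of 21 above 21: 21·2, 21·3, … . Need the cofactor coprime to 147/21 = 7.
Checking s = 2, 3, … the first with gcd(s, 7) = 1 is s = 2, giving 42.

42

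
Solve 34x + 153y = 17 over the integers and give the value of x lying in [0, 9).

5

gcd(34, 153) = 17 (Euclid: 153 = 4·34 + 17; 34 = 2·17 + 0), and 17 | 17.
Extended Euclid: 34·(-4) + 153·(1) = 17. Scale by 1: x₀ = -4.
General solution x = x₀ + 9t; reducing mod 9 gives x = 5 (and y = -1).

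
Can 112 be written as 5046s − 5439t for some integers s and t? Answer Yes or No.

No

By Bézout, 5046s − 5439t = 112 has integer solutions iff gcd(5046, 5439) | 112.
Euclid: 5439 = 1·5046 + 393; 5046 = 12·393 + 330; 393 = 1·330 + 63; 330 = 5·63 + 15; 63 = 4·15 + 3; 15 = 5·3 + 0. gcd = 3; 112 mod 3 = 1. No.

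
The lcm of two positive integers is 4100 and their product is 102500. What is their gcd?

From gcd × lcm = mn: gcd = 102500 / 4100 = 25.

25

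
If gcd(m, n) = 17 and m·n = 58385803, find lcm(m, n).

3434459

For any two positive integers, gcd × lcm equals their product. Hence lcm = 58385803 / 17 = 3434459.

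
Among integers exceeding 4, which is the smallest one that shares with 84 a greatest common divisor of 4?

84 = 4·21. Any a with gcd(a, 84) = 4 is a multiple of 4, say 4s, with s coprime to 21.
Need s > 4/4, so s ≥ 2. First s ≥ 2 with gcd(s, 21) = 1 is s = 2. Thus a = 4·2 = 8.

8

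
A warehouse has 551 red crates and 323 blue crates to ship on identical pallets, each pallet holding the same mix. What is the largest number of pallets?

19

551 = 19 · 29
323 = 17 · 19
Common: 19 = 19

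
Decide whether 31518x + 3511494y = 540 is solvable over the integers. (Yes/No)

Yes

gcd(31518, 3511494): 3511494 = 111·31518 + 12996; 31518 = 2·12996 + 5526; 12996 = 2·5526 + 1944; 5526 = 2·1944 + 1638; 1944 = 1·1638 + 306; 1638 = 5·306 + 108; 306 = 2·108 + 90; 108 = 1·90 + 18; 90 = 5·18 + 0 → 18
18 divides 540, so a solution exists.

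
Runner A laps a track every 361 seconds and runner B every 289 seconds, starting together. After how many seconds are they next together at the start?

361 = 19²; 289 = 17²
max exponents: 17² · 19² = 104329

104329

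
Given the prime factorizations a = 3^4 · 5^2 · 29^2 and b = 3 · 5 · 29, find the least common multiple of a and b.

max exponent per prime: 3^4 · 5^2 · 29^2 = 1703025

1703025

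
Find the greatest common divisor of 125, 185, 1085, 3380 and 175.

5

125 = 5³; 185 = 5 · 37; 1085 = 5 · 7 · 31; 3380 = 2² · 5 · 13²; 175 = 5² · 7
gcd takes min exponent of each prime: 5 = 5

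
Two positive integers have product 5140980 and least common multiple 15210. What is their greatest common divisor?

338

From gcd × lcm = mn: gcd = 5140980 / 15210 = 338.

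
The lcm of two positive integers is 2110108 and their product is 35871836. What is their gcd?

From gcd × lcm = ab: gcd = 35871836 / 2110108 = 17.

17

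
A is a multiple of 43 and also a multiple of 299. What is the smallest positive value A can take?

12857

gcd first: 299 = 6·43 + 41; 43 = 1·41 + 2; 41 = 20·2 + 1; 2 = 2·1 + 0 → gcd = 1
lcm = 43·299/gcd = 12857/1 = 12857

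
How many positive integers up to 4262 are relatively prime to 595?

Prime factors of 595: 5, 7, 17. Count integers ≤ 4262 divisible by none of them.
By inclusion–exclusion: 4262 − ⌊4262/5⌋ − ⌊4262/7⌋ − ⌊4262/17⌋ + ⌊4262/35⌋ + ⌊4262/85⌋ + ⌊4262/119⌋ − ⌊4262/595⌋ = 2751.

2751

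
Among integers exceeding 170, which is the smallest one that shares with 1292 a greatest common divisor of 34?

238

gcd(k, 1292) = 34 forces 34 | k; write k = 34s. Then gcd(34s, 34·38) = 34·gcd(s, 38), so need gcd(s, 38) = 1.
34s > 170 gives s ≥ 6. The least s ≥ 6 coprime to 38 is 7, so k = 34·7 = 238.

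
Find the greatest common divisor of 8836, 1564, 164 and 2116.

gcd(8836, 1564): 8836 = 5·1564 + 1016; 1564 = 1·1016 + 548; 1016 = 1·548 + 468; 548 = 1·468 + 80; 468 = 5·80 + 68; 80 = 1·68 + 12; 68 = 5·12 + 8; 12 = 1·8 + 4; 8 = 2·4 + 0 → 4
gcd(4, 164): 164 = 41·4 + 0 → 4
gcd(4, 2116): 2116 = 529·4 + 0 → 4

4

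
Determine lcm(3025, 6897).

gcd first: 6897 = 2·3025 + 847; 3025 = 3·847 + 484; 847 = 1·484 + 363; 484 = 1·363 + 121; 363 = 3·121 + 0 → gcd = 121
lcm = 3025·6897/gcd = 20863425/121 = 172425

172425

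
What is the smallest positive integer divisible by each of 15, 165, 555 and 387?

15 = 3 · 5; 165 = 3 · 5 · 11; 555 = 3 · 5 · 37; 387 = 3² · 43
lcm takes max exponent of each prime: 3² · 5 · 11 · 37 · 43 = 787545

787545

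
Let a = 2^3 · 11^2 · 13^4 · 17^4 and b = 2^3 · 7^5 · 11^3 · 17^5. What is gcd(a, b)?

min exponent per shared prime: 2^3 · 11^2 · 17^4 = 80848328

80848328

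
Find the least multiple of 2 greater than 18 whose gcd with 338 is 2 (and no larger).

338 = 2·169. Any m with gcd(m, 338) = 2 is a multiple of 2, say 2s, with s coprime to 169.
Need s > 18/2, so s ≥ 10. First s ≥ 10 with gcd(s, 169) = 1 is s = 10. Thus m = 2·10 = 20.

20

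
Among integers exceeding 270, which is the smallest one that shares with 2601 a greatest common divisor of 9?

2601 = 9·289. Any k with gcd(k, 2601) = 9 is a multiple of 9, say 9s, with s coprime to 289.
Need s > 270/9, so s ≥ 31. First s ≥ 31 with gcd(s, 289) = 1 is s = 31. Thus k = 9·31 = 279.

279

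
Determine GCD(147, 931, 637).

49

gcd(147, 931): 931 = 6·147 + 49; 147 = 3·49 + 0 → 49
gcd(49, 637): 637 = 13·49 + 0 → 49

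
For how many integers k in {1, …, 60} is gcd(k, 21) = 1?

34

21 = 3·7. Inclusion–exclusion on these primes:
60 − ⌊60/3⌋ − ⌊60/7⌋ + ⌊60/21⌋ = 34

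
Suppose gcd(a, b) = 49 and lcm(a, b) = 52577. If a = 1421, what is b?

a·b = gcd·lcm = 49·52577 = 2576273, so b = 2576273/1421 = 1813.

1813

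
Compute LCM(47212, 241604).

259241092

gcd first: 241604 = 5·47212 + 5544; 47212 = 8·5544 + 2860; 5544 = 1·2860 + 2684; 2860 = 1·2684 + 176; 2684 = 15·176 + 44; 176 = 4·44 + 0 → gcd = 44
lcm = 47212·241604/gcd = 11406608048/44 = 259241092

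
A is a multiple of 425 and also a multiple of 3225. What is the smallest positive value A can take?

54825

gcd first: 3225 = 7·425 + 250; 425 = 1·250 + 175; 250 = 1·175 + 75; 175 = 2·75 + 25; 75 = 3·25 + 0 → gcd = 25
lcm = 425·3225/gcd = 1370625/25 = 54825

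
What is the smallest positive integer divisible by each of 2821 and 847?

2821 = 7 · 13 · 31; 847 = 7 · 11²
max exponents: 7 · 11² · 13 · 31 = 341341

341341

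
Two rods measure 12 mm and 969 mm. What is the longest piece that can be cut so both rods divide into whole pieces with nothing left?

3

Euclid: 969 = 80·12 + 9; 12 = 1·9 + 3; 9 = 3·3 + 0. Last nonzero remainder: 3.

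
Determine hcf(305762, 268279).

Euclid: 305762 = 1·268279 + 37483; 268279 = 7·37483 + 5898; 37483 = 6·5898 + 2095; 5898 = 2·2095 + 1708; 2095 = 1·1708 + 387; 1708 = 4·387 + 160; 387 = 2·160 + 67; 160 = 2·67 + 26; 67 = 2·26 + 15; 26 = 1·15 + 11; 15 = 1·11 + 4; 11 = 2·4 + 3; 4 = 1·3 + 1; 3 = 3·1 + 0. Last nonzero remainder: 1.

1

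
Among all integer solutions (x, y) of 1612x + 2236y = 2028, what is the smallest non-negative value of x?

29

Euclid: 2236 = 1·1612 + 624; 1612 = 2·624 + 364; 624 = 1·364 + 260; 364 = 1·260 + 104; 260 = 2·104 + 52; 104 = 2·52 + 0 → gcd = 52; 2028 = 52·39.
Back-substitution yields 1612·(-18) + 2236·(13) = 52, so one solution is x = -18·39 = -702, y = 13·39 = 507.
Solutions in x differ by 2236/52 = 43; the one in [0, 43) is -702 mod 43 = 29.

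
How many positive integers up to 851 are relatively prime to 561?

561 = 3·11·17. Inclusion–exclusion on these primes:
851 − ⌊851/3⌋ − ⌊851/11⌋ − ⌊851/17⌋ + ⌊851/33⌋ + ⌊851/51⌋ + ⌊851/187⌋ − ⌊851/561⌋ = 485

485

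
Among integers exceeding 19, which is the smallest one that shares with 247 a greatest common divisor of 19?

38

gcd(x, 247) = 19 forces 19 | x; write x = 19s. Then gcd(19s, 19·13) = 19·gcd(s, 13), so need gcd(s, 13) = 1.
19s > 19 gives s ≥ 2. The least s ≥ 2 coprime to 13 is 2, so x = 19·2 = 38.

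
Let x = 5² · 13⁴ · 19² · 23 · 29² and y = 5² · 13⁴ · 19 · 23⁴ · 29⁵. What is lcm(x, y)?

1479523791976220949725

max exponent per prime: 5² · 13⁴ · 19² · 23⁴ · 29⁵ = 1479523791976220949725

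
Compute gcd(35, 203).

Euclid: 203 = 5·35 + 28; 35 = 1·28 + 7; 28 = 4·7 + 0. Last nonzero remainder: 7.

7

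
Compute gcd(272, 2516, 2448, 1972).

272 = 2⁴ · 17; 2516 = 2² · 17 · 37; 2448 = 2⁴ · 3² · 17; 1972 = 2² · 17 · 29
gcd takes min exponent of each prime: 2² · 17 = 68

68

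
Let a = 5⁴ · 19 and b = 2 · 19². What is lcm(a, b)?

max exponent per prime: 2 · 5⁴ · 19² = 451250

451250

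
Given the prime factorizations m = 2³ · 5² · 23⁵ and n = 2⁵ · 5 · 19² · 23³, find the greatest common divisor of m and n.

486680

min exponent per shared prime: 2³ · 5 · 23³ = 486680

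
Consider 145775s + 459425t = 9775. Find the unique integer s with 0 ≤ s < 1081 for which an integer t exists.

Euclid: 459425 = 3·145775 + 22100; 145775 = 6·22100 + 13175; 22100 = 1·13175 + 8925; 13175 = 1·8925 + 4250; 8925 = 2·4250 + 425; 4250 = 10·425 + 0 → gcd = 425; 9775 = 425·23.
Back-substitution yields 145775·(-104) + 459425·(33) = 425, so one solution is s = -104·23 = -2392, t = 33·23 = 759.
Solutions in s differ by 459425/425 = 1081; the one in [0, 1081) is -2392 mod 1081 = 851.

851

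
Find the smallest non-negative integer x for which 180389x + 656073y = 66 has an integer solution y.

Reduce mod 656073: 180389x ≡ 66 (mod 656073). With g = gcd(180389, 656073) = 11 dividing 66, divide through: 16399x ≡ 6 (mod 59643).
Since gcd(16399, 59643) = 1, x ≡ 6·(16399)⁻¹ ≡ 19527 (mod 59643). Smallest non-negative: 19527.

19527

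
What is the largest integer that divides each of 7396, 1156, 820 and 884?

4

7396 = 2² · 43²; 1156 = 2² · 17²; 820 = 2² · 5 · 41; 884 = 2² · 13 · 17
gcd takes min exponent of each prime: 2² = 4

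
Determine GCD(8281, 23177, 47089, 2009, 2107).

49

gcd(8281, 23177): 23177 = 2·8281 + 6615; 8281 = 1·6615 + 1666; 6615 = 3·1666 + 1617; 1666 = 1·1617 + 49; 1617 = 33·49 + 0 → 49
gcd(49, 47089): 47089 = 961·49 + 0 → 49
gcd(49, 2009): 2009 = 41·49 + 0 → 49
gcd(49, 2107): 2107 = 43·49 + 0 → 49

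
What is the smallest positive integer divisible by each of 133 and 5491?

38437

133 = 7 · 19; 5491 = 17² · 19
max exponents: 7 · 17² · 19 = 38437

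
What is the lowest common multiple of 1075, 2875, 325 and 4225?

20892625

lcm(1075, 2875) = 1075·2875/gcd = 3090625/25 = 123625
lcm(123625, 325) = 123625·325/gcd = 40178125/25 = 1607125
lcm(1607125, 4225) = 1607125·4225/gcd = 6790103125/325 = 20892625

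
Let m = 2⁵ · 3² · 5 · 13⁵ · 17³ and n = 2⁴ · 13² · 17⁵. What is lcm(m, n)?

max exponent per prime: 2⁵ · 3² · 5 · 13⁵ · 17⁵ = 759143469745440

759143469745440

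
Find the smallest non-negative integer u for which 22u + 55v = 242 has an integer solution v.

gcd(22, 55) = 11 (Euclid: 55 = 2·22 + 11; 22 = 2·11 + 0), and 11 | 242.
Extended Euclid: 22·(-2) + 55·(1) = 11. Scale by 22: u₀ = -44.
General solution u = u₀ + 5t; reducing mod 5 gives u = 1 (and v = 4).

1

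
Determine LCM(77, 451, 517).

lcm(77, 451) = 77·451/gcd = 34727/11 = 3157
lcm(3157, 517) = 3157·517/gcd = 1632169/11 = 148379

148379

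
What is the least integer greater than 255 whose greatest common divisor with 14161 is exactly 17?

14161 = 17·833. Any t with gcd(t, 14161) = 17 is a multiple of 17, say 17s, with s coprime to 833.
Need s > 255/17, so s ≥ 16. First s ≥ 16 with gcd(s, 833) = 1 is s = 16. Thus t = 17·16 = 272.

272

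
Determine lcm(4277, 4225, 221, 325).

23630425

4277 = 7 · 13 · 47; 4225 = 5² · 13²; 221 = 13 · 17; 325 = 5² · 13
lcm takes max exponent of each prime: 5² · 7 · 13² · 17 · 47 = 23630425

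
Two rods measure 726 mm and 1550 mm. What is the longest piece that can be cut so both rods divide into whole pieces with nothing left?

2

Euclid: 1550 = 2·726 + 98; 726 = 7·98 + 40; 98 = 2·40 + 18; 40 = 2·18 + 4; 18 = 4·4 + 2; 4 = 2·2 + 0. Last nonzero remainder: 2.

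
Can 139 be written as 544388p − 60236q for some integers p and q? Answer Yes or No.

No

By Bézout, 544388p − 60236q = 139 has integer solutions iff gcd(544388, 60236) | 139.
Euclid: 544388 = 9·60236 + 2264; 60236 = 26·2264 + 1372; 2264 = 1·1372 + 892; 1372 = 1·892 + 480; 892 = 1·480 + 412; 480 = 1·412 + 68; 412 = 6·68 + 4; 68 = 17·4 + 0. gcd = 4; 139 mod 4 = 3. No.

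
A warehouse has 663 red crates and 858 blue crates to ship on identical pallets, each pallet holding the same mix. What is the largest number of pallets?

39

663 = 3 · 13 · 17
858 = 2 · 3 · 11 · 13
Common: 3 · 13 = 39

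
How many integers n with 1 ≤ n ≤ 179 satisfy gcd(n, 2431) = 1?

141

Prime factors of 2431: 11, 13, 17. Count integers ≤ 179 divisible by none of them.
By inclusion–exclusion: 179 − ⌊179/11⌋ − ⌊179/13⌋ − ⌊179/17⌋ + ⌊179/143⌋ + ⌊179/187⌋ + ⌊179/221⌋ − ⌊179/2431⌋ = 141.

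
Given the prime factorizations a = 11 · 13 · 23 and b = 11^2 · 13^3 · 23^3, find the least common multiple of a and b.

max exponent per prime: 11^2 · 13^3 · 23^3 = 3234438779

3234438779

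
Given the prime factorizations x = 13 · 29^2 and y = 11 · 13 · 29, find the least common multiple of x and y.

120263

max exponent per prime: 11 · 13 · 29^2 = 120263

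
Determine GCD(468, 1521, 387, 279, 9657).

9

gcd(468, 1521): 1521 = 3·468 + 117; 468 = 4·117 + 0 → 117
gcd(117, 387): 387 = 3·117 + 36; 117 = 3·36 + 9; 36 = 4·9 + 0 → 9
gcd(9, 279): 279 = 31·9 + 0 → 9
gcd(9, 9657): 9657 = 1073·9 + 0 → 9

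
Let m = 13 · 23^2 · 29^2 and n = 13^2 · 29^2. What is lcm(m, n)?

max exponent per prime: 13^2 · 23^2 · 29^2 = 75186241

75186241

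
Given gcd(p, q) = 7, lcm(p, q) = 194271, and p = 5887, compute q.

Using pq = gcd(p,q)·lcm(p,q) = 7·194271 = 1359897, we get q = 1359897/5887 = 231.

231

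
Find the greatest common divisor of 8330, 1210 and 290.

gcd(8330, 1210): 8330 = 6·1210 + 1070; 1210 = 1·1070 + 140; 1070 = 7·140 + 90; 140 = 1·90 + 50; 90 = 1·50 + 40; 50 = 1·40 + 10; 40 = 4·10 + 0 → 10
gcd(10, 290): 290 = 29·10 + 0 → 10

10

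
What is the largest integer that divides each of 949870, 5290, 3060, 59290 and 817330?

10

gcd(949870, 5290): 949870 = 179·5290 + 2960; 5290 = 1·2960 + 2330; 2960 = 1·2330 + 630; 2330 = 3·630 + 440; 630 = 1·440 + 190; 440 = 2·190 + 60; 190 = 3·60 + 10; 60 = 6·10 + 0 → 10
gcd(10, 3060): 3060 = 306·10 + 0 → 10
gcd(10, 59290): 59290 = 5929·10 + 0 → 10
gcd(10, 817330): 817330 = 81733·10 + 0 → 10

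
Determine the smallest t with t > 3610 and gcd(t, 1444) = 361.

3971

gcd(t, 1444) = 361 forces 361 | t; write t = 361s. Then gcd(361s, 361·4) = 361·gcd(s, 4), so need gcd(s, 4) = 1.
361s > 3610 gives s ≥ 11. The least s ≥ 11 coprime to 4 is 11, so t = 361·11 = 3971.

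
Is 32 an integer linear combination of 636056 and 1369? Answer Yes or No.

By Bézout, 636056u − 1369v = 32 has integer solutions iff gcd(636056, 1369) | 32.
Euclid: 636056 = 464·1369 + 840; 1369 = 1·840 + 529; 840 = 1·529 + 311; 529 = 1·311 + 218; 311 = 1·218 + 93; 218 = 2·93 + 32; 93 = 2·32 + 29; 32 = 1·29 + 3; 29 = 9·3 + 2; 3 = 1·2 + 1; 2 = 2·1 + 0. gcd = 1; 32 mod 1 = 0. Yes.

Yes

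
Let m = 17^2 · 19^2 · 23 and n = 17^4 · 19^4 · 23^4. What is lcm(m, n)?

3045940625581681

max exponent per prime: 17^4 · 19^4 · 23^4 = 3045940625581681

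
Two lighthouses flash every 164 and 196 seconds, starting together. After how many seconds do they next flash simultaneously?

8036

gcd first: 196 = 1·164 + 32; 164 = 5·32 + 4; 32 = 8·4 + 0 → gcd = 4
lcm = 164·196/gcd = 32144/4 = 8036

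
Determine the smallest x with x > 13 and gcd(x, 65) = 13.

65 = 13·5. Any x with gcd(x, 65) = 13 is a multiple of 13, say 13s, with s coprime to 5.
Need s > 13/13, so s ≥ 2. First s ≥ 2 with gcd(s, 5) = 1 is s = 2. Thus x = 13·2 = 26.

26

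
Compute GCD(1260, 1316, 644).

28

gcd(1260, 1316): 1316 = 1·1260 + 56; 1260 = 22·56 + 28; 56 = 2·28 + 0 → 28
gcd(28, 644): 644 = 23·28 + 0 → 28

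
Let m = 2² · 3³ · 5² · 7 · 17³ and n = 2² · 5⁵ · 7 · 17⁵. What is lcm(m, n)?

max exponent per prime: 2² · 3³ · 5⁵ · 7 · 17⁵ = 3354412162500

3354412162500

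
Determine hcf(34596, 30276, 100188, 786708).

gcd(34596, 30276): 34596 = 1·30276 + 4320; 30276 = 7·4320 + 36; 4320 = 120·36 + 0 → 36
gcd(36, 100188): 100188 = 2783·36 + 0 → 36
gcd(36, 786708): 786708 = 21853·36 + 0 → 36

36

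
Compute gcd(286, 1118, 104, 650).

gcd(286, 1118): 1118 = 3·286 + 260; 286 = 1·260 + 26; 260 = 10·26 + 0 → 26
gcd(26, 104): 104 = 4·26 + 0 → 26
gcd(26, 650): 650 = 25·26 + 0 → 26

26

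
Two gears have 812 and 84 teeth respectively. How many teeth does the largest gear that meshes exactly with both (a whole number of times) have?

28

812 = 2² · 7 · 29
84 = 2² · 3 · 7
Common: 2² · 7 = 28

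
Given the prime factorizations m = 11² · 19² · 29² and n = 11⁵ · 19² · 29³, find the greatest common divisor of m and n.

36735721

min exponent per shared prime: 11² · 19² · 29² = 36735721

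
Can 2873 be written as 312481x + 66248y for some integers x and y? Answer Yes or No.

gcd(312481, 66248): 312481 = 4·66248 + 47489; 66248 = 1·47489 + 18759; 47489 = 2·18759 + 9971; 18759 = 1·9971 + 8788; 9971 = 1·8788 + 1183; 8788 = 7·1183 + 507; 1183 = 2·507 + 169; 507 = 3·169 + 0 → 169
169 divides 2873, so a solution exists.

Yes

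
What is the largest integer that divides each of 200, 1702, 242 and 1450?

gcd(200, 1702): 1702 = 8·200 + 102; 200 = 1·102 + 98; 102 = 1·98 + 4; 98 = 24·4 + 2; 4 = 2·2 + 0 → 2
gcd(2, 242): 242 = 121·2 + 0 → 2
gcd(2, 1450): 1450 = 725·2 + 0 → 2

2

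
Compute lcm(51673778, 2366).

51673778 = 2 · 13² · 17² · 23²; 2366 = 2 · 7 · 13²
max exponents: 2 · 7 · 13² · 17² · 23² = 361716446

361716446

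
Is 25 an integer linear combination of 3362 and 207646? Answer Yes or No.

No

gcd(3362, 207646): 207646 = 61·3362 + 2564; 3362 = 1·2564 + 798; 2564 = 3·798 + 170; 798 = 4·170 + 118; 170 = 1·118 + 52; 118 = 2·52 + 14; 52 = 3·14 + 10; 14 = 1·10 + 4; 10 = 2·4 + 2; 4 = 2·2 + 0 → 2
2 does not divide 25, so a solution does not exist.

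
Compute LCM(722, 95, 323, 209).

722 = 2 · 19²; 95 = 5 · 19; 323 = 17 · 19; 209 = 11 · 19
lcm takes max exponent of each prime: 2 · 5 · 11 · 17 · 19² = 675070

675070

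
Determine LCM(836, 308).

5852

gcd first: 836 = 2·308 + 220; 308 = 1·220 + 88; 220 = 2·88 + 44; 88 = 2·44 + 0 → gcd = 44
lcm = 836·308/gcd = 257488/44 = 5852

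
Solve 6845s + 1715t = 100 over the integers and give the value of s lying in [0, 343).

222

Euclid: 6845 = 3·1715 + 1700; 1715 = 1·1700 + 15; 1700 = 113·15 + 5; 15 = 3·5 + 0 → gcd = 5; 100 = 5·20.
Back-substitution yields 6845·(114) + 1715·(-455) = 5, so one solution is s = 114·20 = 2280, t = -455·20 = -9100.
Solutions in s differ by 1715/5 = 343; the one in [0, 343) is 2280 mod 343 = 222.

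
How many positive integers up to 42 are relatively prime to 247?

Prime factors of 247: 13, 19. Count integers ≤ 42 divisible by none of them.
By inclusion–exclusion: 42 − ⌊42/13⌋ − ⌊42/19⌋ + ⌊42/247⌋ = 37.

37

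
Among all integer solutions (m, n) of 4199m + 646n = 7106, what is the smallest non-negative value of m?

Euclid: 4199 = 6·646 + 323; 646 = 2·323 + 0 → gcd = 323; 7106 = 323·22.
Back-substitution yields 4199·(1) + 646·(-6) = 323, so one solution is m = 1·22 = 22, n = -6·22 = -132.
Solutions in m differ by 646/323 = 2; the one in [0, 2) is 22 mod 2 = 0.

0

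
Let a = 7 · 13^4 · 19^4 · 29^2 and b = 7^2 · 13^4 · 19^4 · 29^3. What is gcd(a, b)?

21911991402847

min exponent per shared prime: 7 · 13^4 · 19^4 · 29^2 = 21911991402847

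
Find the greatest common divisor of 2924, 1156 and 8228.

gcd(2924, 1156): 2924 = 2·1156 + 612; 1156 = 1·612 + 544; 612 = 1·544 + 68; 544 = 8·68 + 0 → 68
gcd(68, 8228): 8228 = 121·68 + 0 → 68

68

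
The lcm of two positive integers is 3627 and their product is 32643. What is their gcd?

gcd·lcm = product, so gcd = 32643/3627 = 9.

9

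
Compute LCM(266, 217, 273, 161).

266 = 2 · 7 · 19; 217 = 7 · 31; 273 = 3 · 7 · 13; 161 = 7 · 23
lcm takes max exponent of each prime: 2 · 3 · 7 · 13 · 19 · 23 · 31 = 7396662

7396662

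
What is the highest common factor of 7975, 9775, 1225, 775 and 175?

7975 = 5² · 11 · 29; 9775 = 5² · 17 · 23; 1225 = 5² · 7²; 775 = 5² · 31; 175 = 5² · 7
gcd takes min exponent of each prime: 5² = 25

25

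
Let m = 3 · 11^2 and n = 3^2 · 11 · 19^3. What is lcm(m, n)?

max exponent per prime: 3^2 · 11^2 · 19^3 = 7469451

7469451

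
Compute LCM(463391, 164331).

463391 = 19 · 29³; 164331 = 3² · 19 · 31²
max exponents: 3² · 19 · 29³ · 31² = 4007868759

4007868759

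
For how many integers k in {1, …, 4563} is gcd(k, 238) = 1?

1841

238 = 2·7·17. Inclusion–exclusion on these primes:
4563 − ⌊4563/2⌋ − ⌊4563/7⌋ − ⌊4563/17⌋ + ⌊4563/14⌋ + ⌊4563/34⌋ + ⌊4563/119⌋ − ⌊4563/238⌋ = 1841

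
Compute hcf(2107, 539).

2107 = 7² · 43
539 = 7² · 11
Common: 7² = 49

49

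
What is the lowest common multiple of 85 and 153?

765

85 = 5 · 17; 153 = 3² · 17
max exponents: 3² · 5 · 17 = 765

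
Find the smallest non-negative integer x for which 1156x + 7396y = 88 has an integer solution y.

gcd(1156, 7396) = 4 (Euclid: 7396 = 6·1156 + 460; 1156 = 2·460 + 236; 460 = 1·236 + 224; 236 = 1·224 + 12; 224 = 18·12 + 8; 12 = 1·8 + 4; 8 = 2·4 + 0), and 4 | 88.
Extended Euclid: 1156·(627) + 7396·(-98) = 4. Scale by 22: x₀ = 13794.
General solution x = x₀ + 1849t; reducing mod 1849 gives x = 851 (and y = -133).

851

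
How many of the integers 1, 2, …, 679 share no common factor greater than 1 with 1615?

486

1615 = 5·17·19. Inclusion–exclusion on these primes:
679 − ⌊679/5⌋ − ⌊679/17⌋ − ⌊679/19⌋ + ⌊679/85⌋ + ⌊679/95⌋ + ⌊679/323⌋ − ⌊679/1615⌋ = 486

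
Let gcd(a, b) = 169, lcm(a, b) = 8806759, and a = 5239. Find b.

Using ab = gcd(a,b)·lcm(a,b) = 169·8806759 = 1488342271, we get b = 1488342271/5239 = 284089.

284089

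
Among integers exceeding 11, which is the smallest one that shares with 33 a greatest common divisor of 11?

Multiples of 11 above 11: 11·2, 11·3, … . Need the cofactor coprime to 33/11 = 3.
Checking s = 2, 3, … the first with gcd(s, 3) = 1 is s = 2, giving 22.

22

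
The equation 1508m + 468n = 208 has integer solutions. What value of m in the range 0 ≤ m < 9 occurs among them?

2

Reduce mod 468: 1508m ≡ 208 (mod 468). With g = gcd(1508, 468) = 52 dividing 208, divide through: 29m ≡ 4 (mod 9).
Since gcd(29, 9) = 1, m ≡ 4·(29)⁻¹ ≡ 2 (mod 9). Smallest non-negative: 2.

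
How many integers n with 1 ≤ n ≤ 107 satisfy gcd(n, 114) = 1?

34

114 = 2·3·19. Inclusion–exclusion on these primes:
107 − ⌊107/2⌋ − ⌊107/3⌋ − ⌊107/19⌋ + ⌊107/6⌋ + ⌊107/38⌋ + ⌊107/57⌋ − ⌊107/114⌋ = 34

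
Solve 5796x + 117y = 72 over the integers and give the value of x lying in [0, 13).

Reduce mod 117: 5796x ≡ 72 (mod 117). With g = gcd(5796, 117) = 9 dividing 72, divide through: 644x ≡ 8 (mod 13).
Since gcd(644, 13) = 1, x ≡ 8·(644)⁻¹ ≡ 3 (mod 13). Smallest non-negative: 3.

3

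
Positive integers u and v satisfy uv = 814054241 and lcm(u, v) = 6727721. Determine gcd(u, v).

121

gcd·lcm = product, so gcd = 814054241/6727721 = 121.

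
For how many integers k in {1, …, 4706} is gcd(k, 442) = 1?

2045

442 = 2·13·17. Inclusion–exclusion on these primes:
4706 − ⌊4706/2⌋ − ⌊4706/13⌋ − ⌊4706/17⌋ + ⌊4706/26⌋ + ⌊4706/34⌋ + ⌊4706/221⌋ − ⌊4706/442⌋ = 2045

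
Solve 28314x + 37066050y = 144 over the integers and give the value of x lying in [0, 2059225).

980521

Reduce mod 37066050: 28314x ≡ 144 (mod 37066050). With g = gcd(28314, 37066050) = 18 dividing 144, divide through: 1573x ≡ 8 (mod 2059225).
Since gcd(1573, 2059225) = 1, x ≡ 8·(1573)⁻¹ ≡ 980521 (mod 2059225). Smallest non-negative: 980521.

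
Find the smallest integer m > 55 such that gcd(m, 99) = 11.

77

gcd(m, 99) = 11 forces 11 | m; write m = 11s. Then gcd(11s, 11·9) = 11·gcd(s, 9), so need gcd(s, 9) = 1.
11s > 55 gives s ≥ 6. The least s ≥ 6 coprime to 9 is 7, so m = 11·7 = 77.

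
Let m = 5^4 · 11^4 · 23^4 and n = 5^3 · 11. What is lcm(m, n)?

max exponent per prime: 5^4 · 11^4 · 23^4 = 2560720050625

2560720050625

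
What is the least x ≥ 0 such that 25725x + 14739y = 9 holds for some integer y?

Reduce mod 14739: 25725x ≡ 9 (mod 14739). With g = gcd(25725, 14739) = 3 dividing 9, divide through: 8575x ≡ 3 (mod 4913).
Since gcd(8575, 4913) = 1, x ≡ 3·(8575)⁻¹ ≡ 4265 (mod 4913). Smallest non-negative: 4265.

4265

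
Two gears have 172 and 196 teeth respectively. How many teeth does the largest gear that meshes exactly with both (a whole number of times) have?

172 = 2² · 43
196 = 2² · 7²
Common: 2² = 4

4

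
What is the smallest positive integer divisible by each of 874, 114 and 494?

34086

lcm(874, 114) = 874·114/gcd = 99636/38 = 2622
lcm(2622, 494) = 2622·494/gcd = 1295268/38 = 34086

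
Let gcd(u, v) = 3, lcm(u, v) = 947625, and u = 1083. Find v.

2625

u·v = gcd·lcm = 3·947625 = 2842875, so v = 2842875/1083 = 2625.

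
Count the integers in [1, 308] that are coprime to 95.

234

95 = 5·19. Inclusion–exclusion on these primes:
308 − ⌊308/5⌋ − ⌊308/19⌋ + ⌊308/95⌋ = 234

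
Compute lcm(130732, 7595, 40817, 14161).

286950857060

130732 = 2² · 7² · 23 · 29; 7595 = 5 · 7² · 31; 40817 = 7⁴ · 17; 14161 = 7² · 17²
lcm takes max exponent of each prime: 2² · 5 · 7⁴ · 17² · 23 · 29 · 31 = 286950857060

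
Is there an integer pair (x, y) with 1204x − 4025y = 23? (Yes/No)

By Bézout, 1204x − 4025y = 23 has integer solutions iff gcd(1204, 4025) | 23.
Euclid: 4025 = 3·1204 + 413; 1204 = 2·413 + 378; 413 = 1·378 + 35; 378 = 10·35 + 28; 35 = 1·28 + 7; 28 = 4·7 + 0. gcd = 7; 23 mod 7 = 2. No.

No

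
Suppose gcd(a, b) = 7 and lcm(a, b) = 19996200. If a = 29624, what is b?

Using ab = gcd(a,b)·lcm(a,b) = 7·19996200 = 139973400, we get b = 139973400/29624 = 4725.

4725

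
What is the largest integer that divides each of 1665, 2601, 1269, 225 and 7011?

9

gcd(1665, 2601): 2601 = 1·1665 + 936; 1665 = 1·936 + 729; 936 = 1·729 + 207; 729 = 3·207 + 108; 207 = 1·108 + 99; 108 = 1·99 + 9; 99 = 11·9 + 0 → 9
gcd(9, 1269): 1269 = 141·9 + 0 → 9
gcd(9, 225): 225 = 25·9 + 0 → 9
gcd(9, 7011): 7011 = 779·9 + 0 → 9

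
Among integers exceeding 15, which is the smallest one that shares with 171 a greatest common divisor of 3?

gcd(k, 171) = 3 forces 3 | k; write k = 3s. Then gcd(3s, 3·57) = 3·gcd(s, 57), so need gcd(s, 57) = 1.
3s > 15 gives s ≥ 6. The least s ≥ 6 coprime to 57 is 7, so k = 3·7 = 21.

21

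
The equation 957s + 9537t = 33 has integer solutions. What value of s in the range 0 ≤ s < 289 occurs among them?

gcd(957, 9537) = 33 (Euclid: 9537 = 9·957 + 924; 957 = 1·924 + 33; 924 = 28·33 + 0), and 33 | 33.
Extended Euclid: 957·(10) + 9537·(-1) = 33. Scale by 1: s₀ = 10.
General solution s = s₀ + 289k; reducing mod 289 gives s = 10 (and t = -1).

10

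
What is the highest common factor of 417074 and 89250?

Euclid: 417074 = 4·89250 + 60074; 89250 = 1·60074 + 29176; 60074 = 2·29176 + 1722; 29176 = 16·1722 + 1624; 1722 = 1·1624 + 98; 1624 = 16·98 + 56; 98 = 1·56 + 42; 56 = 1·42 + 14; 42 = 3·14 + 0. Last nonzero remainder: 14.

14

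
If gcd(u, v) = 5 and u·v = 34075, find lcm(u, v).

For any two positive integers, gcd × lcm equals their product. Hence lcm = 34075 / 5 = 6815.

6815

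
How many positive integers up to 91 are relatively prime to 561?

Prime factors of 561: 3, 11, 17. Count integers ≤ 91 divisible by none of them.
By inclusion–exclusion: 91 − ⌊91/3⌋ − ⌊91/11⌋ − ⌊91/17⌋ + ⌊91/33⌋ + ⌊91/51⌋ + ⌊91/187⌋ − ⌊91/561⌋ = 51.

51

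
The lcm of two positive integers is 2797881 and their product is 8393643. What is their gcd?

3

From gcd × lcm = ab: gcd = 8393643 / 2797881 = 3.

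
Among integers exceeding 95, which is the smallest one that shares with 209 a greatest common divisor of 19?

114

Multiples of 19 above 95: 19·6, 19·7, … . Need the cofactor coprime to 209/19 = 11.
Checking s = 6, 7, … the first with gcd(s, 11) = 1 is s = 6, giving 114.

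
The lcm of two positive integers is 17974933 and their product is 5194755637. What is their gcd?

289

gcd·lcm = product, so gcd = 5194755637/17974933 = 289.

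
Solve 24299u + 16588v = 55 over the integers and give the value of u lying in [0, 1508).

Reduce mod 16588: 24299u ≡ 55 (mod 16588). With g = gcd(24299, 16588) = 11 dividing 55, divide through: 2209u ≡ 5 (mod 1508).
Since gcd(2209, 1508) = 1, u ≡ 5·(2209)⁻¹ ≡ 697 (mod 1508). Smallest non-negative: 697.

697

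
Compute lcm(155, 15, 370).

34410

lcm(155, 15) = 155·15/gcd = 2325/5 = 465
lcm(465, 370) = 465·370/gcd = 172050/5 = 34410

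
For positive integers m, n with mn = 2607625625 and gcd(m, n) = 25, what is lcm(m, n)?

104305025

For any two positive integers, gcd × lcm equals their product. Hence lcm = 2607625625 / 25 = 104305025.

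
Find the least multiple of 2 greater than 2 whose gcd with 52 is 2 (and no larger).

52 = 2·26. Any m with gcd(m, 52) = 2 is a multiple of 2, say 2s, with s coprime to 26.
Need s > 2/2, so s ≥ 2. First s ≥ 2 with gcd(s, 26) = 1 is s = 3. Thus m = 2·3 = 6.

6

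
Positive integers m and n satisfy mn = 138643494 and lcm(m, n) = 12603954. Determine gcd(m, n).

gcd·lcm = product, so gcd = 138643494/12603954 = 11.

11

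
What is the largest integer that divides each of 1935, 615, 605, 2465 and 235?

5

1935 = 3² · 5 · 43; 615 = 3 · 5 · 41; 605 = 5 · 11²; 2465 = 5 · 17 · 29; 235 = 5 · 47
gcd takes min exponent of each prime: 5 = 5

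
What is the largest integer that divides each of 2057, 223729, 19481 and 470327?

121

2057 = 11² · 17; 223729 = 11² · 43²; 19481 = 7 · 11² · 23; 470327 = 11² · 13² · 23
gcd takes min exponent of each prime: 11² = 121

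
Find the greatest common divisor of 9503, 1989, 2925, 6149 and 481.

gcd(9503, 1989): 9503 = 4·1989 + 1547; 1989 = 1·1547 + 442; 1547 = 3·442 + 221; 442 = 2·221 + 0 → 221
gcd(221, 2925): 2925 = 13·221 + 52; 221 = 4·52 + 13; 52 = 4·13 + 0 → 13
gcd(13, 6149): 6149 = 473·13 + 0 → 13
gcd(13, 481): 481 = 37·13 + 0 → 13

13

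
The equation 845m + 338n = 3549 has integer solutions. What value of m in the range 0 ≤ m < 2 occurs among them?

1

Reduce mod 338: 845m ≡ 3549 (mod 338). With g = gcd(845, 338) = 169 dividing 3549, divide through: 5m ≡ 21 (mod 2).
Since gcd(5, 2) = 1, m ≡ 21·(5)⁻¹ ≡ 1 (mod 2). Smallest non-negative: 1.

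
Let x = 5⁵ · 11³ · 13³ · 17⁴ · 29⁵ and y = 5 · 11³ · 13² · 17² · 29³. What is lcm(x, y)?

max exponent per prime: 5⁵ · 11³ · 13³ · 17⁴ · 29⁵ = 15654666105175160009375

15654666105175160009375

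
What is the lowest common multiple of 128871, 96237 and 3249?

13444982559

lcm(128871, 96237) = 128871·96237/gcd = 12402158427/333 = 37243719
lcm(37243719, 3249) = 37243719·3249/gcd = 121004843031/9 = 13444982559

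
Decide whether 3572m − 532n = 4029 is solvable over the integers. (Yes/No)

No

By Bézout, 3572m − 532n = 4029 has integer solutions iff gcd(3572, 532) | 4029.
Euclid: 3572 = 6·532 + 380; 532 = 1·380 + 152; 380 = 2·152 + 76; 152 = 2·76 + 0. gcd = 76; 4029 mod 76 = 1. No.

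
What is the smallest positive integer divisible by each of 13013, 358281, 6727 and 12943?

13013 = 7 · 11 · 13²; 358281 = 3² · 7 · 11² · 47; 6727 = 7 · 31²; 12943 = 7 · 43²
lcm takes max exponent of each prime: 3² · 7 · 11² · 13² · 31² · 43² · 47 = 107589720959721

107589720959721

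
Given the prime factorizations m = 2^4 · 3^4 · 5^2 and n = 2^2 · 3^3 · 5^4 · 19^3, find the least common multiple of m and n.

max exponent per prime: 2^4 · 3^4 · 5^4 · 19^3 = 5555790000

5555790000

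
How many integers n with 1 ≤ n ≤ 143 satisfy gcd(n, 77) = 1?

Prime factors of 77: 7, 11. Count integers ≤ 143 divisible by none of them.
By inclusion–exclusion: 143 − ⌊143/7⌋ − ⌊143/11⌋ + ⌊143/77⌋ = 111.

111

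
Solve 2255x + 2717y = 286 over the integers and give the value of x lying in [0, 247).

gcd(2255, 2717) = 11 (Euclid: 2717 = 1·2255 + 462; 2255 = 4·462 + 407; 462 = 1·407 + 55; 407 = 7·55 + 22; 55 = 2·22 + 11; 22 = 2·11 + 0), and 11 | 286.
Extended Euclid: 2255·(-100) + 2717·(83) = 11. Scale by 26: x₀ = -2600.
General solution x = x₀ + 247t; reducing mod 247 gives x = 117 (and y = -97).

117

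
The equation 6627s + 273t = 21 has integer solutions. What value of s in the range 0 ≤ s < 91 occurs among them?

84

Reduce mod 273: 6627s ≡ 21 (mod 273). With g = gcd(6627, 273) = 3 dividing 21, divide through: 2209s ≡ 7 (mod 91).
Since gcd(2209, 91) = 1, s ≡ 7·(2209)⁻¹ ≡ 84 (mod 91). Smallest non-negative: 84.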